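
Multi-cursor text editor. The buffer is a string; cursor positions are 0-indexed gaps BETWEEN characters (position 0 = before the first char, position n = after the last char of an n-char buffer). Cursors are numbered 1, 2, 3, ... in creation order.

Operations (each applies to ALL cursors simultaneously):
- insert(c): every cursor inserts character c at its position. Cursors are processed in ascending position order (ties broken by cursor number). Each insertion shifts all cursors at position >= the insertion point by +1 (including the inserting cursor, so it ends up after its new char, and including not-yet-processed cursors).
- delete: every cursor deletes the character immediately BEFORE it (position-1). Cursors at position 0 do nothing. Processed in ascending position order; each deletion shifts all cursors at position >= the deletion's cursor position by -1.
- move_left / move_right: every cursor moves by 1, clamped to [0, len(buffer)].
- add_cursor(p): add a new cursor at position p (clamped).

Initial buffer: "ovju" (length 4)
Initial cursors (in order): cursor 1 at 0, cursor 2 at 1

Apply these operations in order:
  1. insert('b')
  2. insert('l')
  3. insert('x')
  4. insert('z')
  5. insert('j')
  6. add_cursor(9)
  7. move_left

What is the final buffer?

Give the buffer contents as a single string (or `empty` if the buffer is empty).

Answer: blxzjoblxzjvju

Derivation:
After op 1 (insert('b')): buffer="bobvju" (len 6), cursors c1@1 c2@3, authorship 1.2...
After op 2 (insert('l')): buffer="bloblvju" (len 8), cursors c1@2 c2@5, authorship 11.22...
After op 3 (insert('x')): buffer="blxoblxvju" (len 10), cursors c1@3 c2@7, authorship 111.222...
After op 4 (insert('z')): buffer="blxzoblxzvju" (len 12), cursors c1@4 c2@9, authorship 1111.2222...
After op 5 (insert('j')): buffer="blxzjoblxzjvju" (len 14), cursors c1@5 c2@11, authorship 11111.22222...
After op 6 (add_cursor(9)): buffer="blxzjoblxzjvju" (len 14), cursors c1@5 c3@9 c2@11, authorship 11111.22222...
After op 7 (move_left): buffer="blxzjoblxzjvju" (len 14), cursors c1@4 c3@8 c2@10, authorship 11111.22222...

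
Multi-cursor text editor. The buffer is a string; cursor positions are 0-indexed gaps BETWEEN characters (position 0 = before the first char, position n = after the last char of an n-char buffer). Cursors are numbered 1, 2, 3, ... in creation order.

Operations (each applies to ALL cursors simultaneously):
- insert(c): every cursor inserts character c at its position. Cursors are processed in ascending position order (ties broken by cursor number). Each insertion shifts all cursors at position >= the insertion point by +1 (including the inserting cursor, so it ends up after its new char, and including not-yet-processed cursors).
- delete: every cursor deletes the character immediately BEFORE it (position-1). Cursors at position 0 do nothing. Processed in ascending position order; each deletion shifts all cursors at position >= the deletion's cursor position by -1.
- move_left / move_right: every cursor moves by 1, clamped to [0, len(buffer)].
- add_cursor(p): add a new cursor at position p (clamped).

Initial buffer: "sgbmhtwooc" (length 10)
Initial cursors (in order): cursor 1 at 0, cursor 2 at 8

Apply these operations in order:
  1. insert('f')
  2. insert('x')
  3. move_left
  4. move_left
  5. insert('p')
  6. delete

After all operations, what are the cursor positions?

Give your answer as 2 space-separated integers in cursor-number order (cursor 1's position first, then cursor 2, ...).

Answer: 0 10

Derivation:
After op 1 (insert('f')): buffer="fsgbmhtwofoc" (len 12), cursors c1@1 c2@10, authorship 1........2..
After op 2 (insert('x')): buffer="fxsgbmhtwofxoc" (len 14), cursors c1@2 c2@12, authorship 11........22..
After op 3 (move_left): buffer="fxsgbmhtwofxoc" (len 14), cursors c1@1 c2@11, authorship 11........22..
After op 4 (move_left): buffer="fxsgbmhtwofxoc" (len 14), cursors c1@0 c2@10, authorship 11........22..
After op 5 (insert('p')): buffer="pfxsgbmhtwopfxoc" (len 16), cursors c1@1 c2@12, authorship 111........222..
After op 6 (delete): buffer="fxsgbmhtwofxoc" (len 14), cursors c1@0 c2@10, authorship 11........22..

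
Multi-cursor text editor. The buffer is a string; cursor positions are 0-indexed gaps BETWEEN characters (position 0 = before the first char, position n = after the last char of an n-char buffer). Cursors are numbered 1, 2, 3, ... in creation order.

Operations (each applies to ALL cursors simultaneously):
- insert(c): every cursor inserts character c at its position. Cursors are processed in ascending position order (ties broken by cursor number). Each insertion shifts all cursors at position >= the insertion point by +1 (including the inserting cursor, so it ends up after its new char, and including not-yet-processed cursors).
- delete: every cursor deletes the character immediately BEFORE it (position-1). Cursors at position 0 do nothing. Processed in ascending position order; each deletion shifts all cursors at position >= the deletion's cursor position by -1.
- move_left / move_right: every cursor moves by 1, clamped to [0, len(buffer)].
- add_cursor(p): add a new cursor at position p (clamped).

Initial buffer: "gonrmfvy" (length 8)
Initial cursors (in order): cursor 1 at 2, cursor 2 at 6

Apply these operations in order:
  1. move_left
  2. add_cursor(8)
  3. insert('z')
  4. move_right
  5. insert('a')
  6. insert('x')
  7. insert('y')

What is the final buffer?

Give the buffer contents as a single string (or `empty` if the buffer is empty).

Answer: gzoaxynrmzfaxyvyzaxy

Derivation:
After op 1 (move_left): buffer="gonrmfvy" (len 8), cursors c1@1 c2@5, authorship ........
After op 2 (add_cursor(8)): buffer="gonrmfvy" (len 8), cursors c1@1 c2@5 c3@8, authorship ........
After op 3 (insert('z')): buffer="gzonrmzfvyz" (len 11), cursors c1@2 c2@7 c3@11, authorship .1....2...3
After op 4 (move_right): buffer="gzonrmzfvyz" (len 11), cursors c1@3 c2@8 c3@11, authorship .1....2...3
After op 5 (insert('a')): buffer="gzoanrmzfavyza" (len 14), cursors c1@4 c2@10 c3@14, authorship .1.1...2.2..33
After op 6 (insert('x')): buffer="gzoaxnrmzfaxvyzax" (len 17), cursors c1@5 c2@12 c3@17, authorship .1.11...2.22..333
After op 7 (insert('y')): buffer="gzoaxynrmzfaxyvyzaxy" (len 20), cursors c1@6 c2@14 c3@20, authorship .1.111...2.222..3333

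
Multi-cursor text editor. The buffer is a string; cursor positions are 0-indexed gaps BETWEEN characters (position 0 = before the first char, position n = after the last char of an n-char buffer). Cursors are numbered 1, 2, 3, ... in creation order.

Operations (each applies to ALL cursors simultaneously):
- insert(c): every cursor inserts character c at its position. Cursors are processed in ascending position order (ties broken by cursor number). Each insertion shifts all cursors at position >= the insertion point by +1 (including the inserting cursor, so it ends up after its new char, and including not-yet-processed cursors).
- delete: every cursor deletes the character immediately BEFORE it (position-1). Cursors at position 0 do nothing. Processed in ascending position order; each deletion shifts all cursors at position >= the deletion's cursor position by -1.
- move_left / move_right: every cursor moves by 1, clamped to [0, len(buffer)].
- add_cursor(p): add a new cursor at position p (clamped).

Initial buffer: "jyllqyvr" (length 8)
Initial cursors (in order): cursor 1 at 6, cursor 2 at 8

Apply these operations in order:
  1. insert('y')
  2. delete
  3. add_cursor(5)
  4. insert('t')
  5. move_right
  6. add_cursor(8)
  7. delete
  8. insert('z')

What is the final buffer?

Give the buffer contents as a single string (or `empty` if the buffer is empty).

After op 1 (insert('y')): buffer="jyllqyyvry" (len 10), cursors c1@7 c2@10, authorship ......1..2
After op 2 (delete): buffer="jyllqyvr" (len 8), cursors c1@6 c2@8, authorship ........
After op 3 (add_cursor(5)): buffer="jyllqyvr" (len 8), cursors c3@5 c1@6 c2@8, authorship ........
After op 4 (insert('t')): buffer="jyllqtytvrt" (len 11), cursors c3@6 c1@8 c2@11, authorship .....3.1..2
After op 5 (move_right): buffer="jyllqtytvrt" (len 11), cursors c3@7 c1@9 c2@11, authorship .....3.1..2
After op 6 (add_cursor(8)): buffer="jyllqtytvrt" (len 11), cursors c3@7 c4@8 c1@9 c2@11, authorship .....3.1..2
After op 7 (delete): buffer="jyllqtr" (len 7), cursors c1@6 c3@6 c4@6 c2@7, authorship .....3.
After op 8 (insert('z')): buffer="jyllqtzzzrz" (len 11), cursors c1@9 c3@9 c4@9 c2@11, authorship .....3134.2

Answer: jyllqtzzzrz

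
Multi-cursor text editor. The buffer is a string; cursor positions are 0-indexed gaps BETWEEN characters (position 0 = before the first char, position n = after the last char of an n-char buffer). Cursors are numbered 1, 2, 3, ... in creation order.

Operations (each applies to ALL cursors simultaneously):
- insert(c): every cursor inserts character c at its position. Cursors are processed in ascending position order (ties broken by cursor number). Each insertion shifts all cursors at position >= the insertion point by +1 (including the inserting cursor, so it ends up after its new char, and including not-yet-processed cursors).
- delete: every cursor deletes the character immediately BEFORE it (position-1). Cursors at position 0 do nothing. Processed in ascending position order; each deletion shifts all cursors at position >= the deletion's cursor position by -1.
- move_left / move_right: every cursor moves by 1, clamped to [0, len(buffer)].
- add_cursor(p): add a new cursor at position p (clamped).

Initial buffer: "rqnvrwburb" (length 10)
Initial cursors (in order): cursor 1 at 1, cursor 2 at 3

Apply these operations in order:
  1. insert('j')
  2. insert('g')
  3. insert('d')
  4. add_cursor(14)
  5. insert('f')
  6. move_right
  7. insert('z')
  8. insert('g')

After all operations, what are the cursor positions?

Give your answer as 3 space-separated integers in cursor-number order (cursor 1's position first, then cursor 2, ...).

After op 1 (insert('j')): buffer="rjqnjvrwburb" (len 12), cursors c1@2 c2@5, authorship .1..2.......
After op 2 (insert('g')): buffer="rjgqnjgvrwburb" (len 14), cursors c1@3 c2@7, authorship .11..22.......
After op 3 (insert('d')): buffer="rjgdqnjgdvrwburb" (len 16), cursors c1@4 c2@9, authorship .111..222.......
After op 4 (add_cursor(14)): buffer="rjgdqnjgdvrwburb" (len 16), cursors c1@4 c2@9 c3@14, authorship .111..222.......
After op 5 (insert('f')): buffer="rjgdfqnjgdfvrwbufrb" (len 19), cursors c1@5 c2@11 c3@17, authorship .1111..2222.....3..
After op 6 (move_right): buffer="rjgdfqnjgdfvrwbufrb" (len 19), cursors c1@6 c2@12 c3@18, authorship .1111..2222.....3..
After op 7 (insert('z')): buffer="rjgdfqznjgdfvzrwbufrzb" (len 22), cursors c1@7 c2@14 c3@21, authorship .1111.1.2222.2....3.3.
After op 8 (insert('g')): buffer="rjgdfqzgnjgdfvzgrwbufrzgb" (len 25), cursors c1@8 c2@16 c3@24, authorship .1111.11.2222.22....3.33.

Answer: 8 16 24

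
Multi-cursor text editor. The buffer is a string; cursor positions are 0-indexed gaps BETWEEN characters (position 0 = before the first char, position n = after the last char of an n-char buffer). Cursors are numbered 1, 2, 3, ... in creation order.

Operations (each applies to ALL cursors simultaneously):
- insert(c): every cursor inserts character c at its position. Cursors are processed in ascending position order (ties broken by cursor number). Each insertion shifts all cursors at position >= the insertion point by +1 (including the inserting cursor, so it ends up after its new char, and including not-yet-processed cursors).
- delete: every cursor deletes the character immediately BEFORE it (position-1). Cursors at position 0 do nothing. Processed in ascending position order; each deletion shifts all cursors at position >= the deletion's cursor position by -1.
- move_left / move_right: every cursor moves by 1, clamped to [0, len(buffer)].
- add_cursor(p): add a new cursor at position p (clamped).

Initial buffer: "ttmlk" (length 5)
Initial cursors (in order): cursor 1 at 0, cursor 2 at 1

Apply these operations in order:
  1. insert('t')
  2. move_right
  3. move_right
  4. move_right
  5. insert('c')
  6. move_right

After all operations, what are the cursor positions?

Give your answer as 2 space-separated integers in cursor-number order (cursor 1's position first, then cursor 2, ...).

After op 1 (insert('t')): buffer="ttttmlk" (len 7), cursors c1@1 c2@3, authorship 1.2....
After op 2 (move_right): buffer="ttttmlk" (len 7), cursors c1@2 c2@4, authorship 1.2....
After op 3 (move_right): buffer="ttttmlk" (len 7), cursors c1@3 c2@5, authorship 1.2....
After op 4 (move_right): buffer="ttttmlk" (len 7), cursors c1@4 c2@6, authorship 1.2....
After op 5 (insert('c')): buffer="ttttcmlck" (len 9), cursors c1@5 c2@8, authorship 1.2.1..2.
After op 6 (move_right): buffer="ttttcmlck" (len 9), cursors c1@6 c2@9, authorship 1.2.1..2.

Answer: 6 9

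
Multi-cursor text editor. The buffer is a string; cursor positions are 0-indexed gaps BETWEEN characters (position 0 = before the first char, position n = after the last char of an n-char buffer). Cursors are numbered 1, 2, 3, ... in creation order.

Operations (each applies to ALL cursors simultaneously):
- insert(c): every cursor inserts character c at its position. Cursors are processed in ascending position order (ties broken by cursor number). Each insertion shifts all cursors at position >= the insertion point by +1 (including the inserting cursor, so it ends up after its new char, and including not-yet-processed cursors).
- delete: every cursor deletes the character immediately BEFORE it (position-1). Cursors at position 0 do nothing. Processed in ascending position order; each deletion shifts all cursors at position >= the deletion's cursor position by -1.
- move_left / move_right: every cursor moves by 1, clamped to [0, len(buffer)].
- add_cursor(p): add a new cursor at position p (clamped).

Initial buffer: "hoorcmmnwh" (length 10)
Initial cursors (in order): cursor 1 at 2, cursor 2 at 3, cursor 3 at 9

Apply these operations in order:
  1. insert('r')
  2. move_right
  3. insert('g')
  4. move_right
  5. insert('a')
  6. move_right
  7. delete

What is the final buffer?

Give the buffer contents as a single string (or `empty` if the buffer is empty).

After op 1 (insert('r')): buffer="hororrcmmnwrh" (len 13), cursors c1@3 c2@5 c3@12, authorship ..1.2......3.
After op 2 (move_right): buffer="hororrcmmnwrh" (len 13), cursors c1@4 c2@6 c3@13, authorship ..1.2......3.
After op 3 (insert('g')): buffer="horogrrgcmmnwrhg" (len 16), cursors c1@5 c2@8 c3@16, authorship ..1.12.2.....3.3
After op 4 (move_right): buffer="horogrrgcmmnwrhg" (len 16), cursors c1@6 c2@9 c3@16, authorship ..1.12.2.....3.3
After op 5 (insert('a')): buffer="horogrargcammnwrhga" (len 19), cursors c1@7 c2@11 c3@19, authorship ..1.121.2.2....3.33
After op 6 (move_right): buffer="horogrargcammnwrhga" (len 19), cursors c1@8 c2@12 c3@19, authorship ..1.121.2.2....3.33
After op 7 (delete): buffer="horogragcamnwrhg" (len 16), cursors c1@7 c2@10 c3@16, authorship ..1.1212.2...3.3

Answer: horogragcamnwrhg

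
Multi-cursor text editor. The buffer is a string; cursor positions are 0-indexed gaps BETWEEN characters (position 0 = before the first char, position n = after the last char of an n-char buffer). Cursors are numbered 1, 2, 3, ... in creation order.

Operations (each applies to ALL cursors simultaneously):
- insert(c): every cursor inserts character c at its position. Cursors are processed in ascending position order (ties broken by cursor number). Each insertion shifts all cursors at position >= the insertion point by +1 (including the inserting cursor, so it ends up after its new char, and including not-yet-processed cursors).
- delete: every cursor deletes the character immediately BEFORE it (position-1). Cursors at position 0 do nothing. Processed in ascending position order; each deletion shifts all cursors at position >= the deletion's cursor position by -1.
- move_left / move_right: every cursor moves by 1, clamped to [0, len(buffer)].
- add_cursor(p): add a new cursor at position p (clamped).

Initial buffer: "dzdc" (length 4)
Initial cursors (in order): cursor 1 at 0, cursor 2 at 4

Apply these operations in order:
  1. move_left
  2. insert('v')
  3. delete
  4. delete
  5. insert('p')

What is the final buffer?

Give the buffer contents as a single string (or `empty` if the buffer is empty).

After op 1 (move_left): buffer="dzdc" (len 4), cursors c1@0 c2@3, authorship ....
After op 2 (insert('v')): buffer="vdzdvc" (len 6), cursors c1@1 c2@5, authorship 1...2.
After op 3 (delete): buffer="dzdc" (len 4), cursors c1@0 c2@3, authorship ....
After op 4 (delete): buffer="dzc" (len 3), cursors c1@0 c2@2, authorship ...
After op 5 (insert('p')): buffer="pdzpc" (len 5), cursors c1@1 c2@4, authorship 1..2.

Answer: pdzpc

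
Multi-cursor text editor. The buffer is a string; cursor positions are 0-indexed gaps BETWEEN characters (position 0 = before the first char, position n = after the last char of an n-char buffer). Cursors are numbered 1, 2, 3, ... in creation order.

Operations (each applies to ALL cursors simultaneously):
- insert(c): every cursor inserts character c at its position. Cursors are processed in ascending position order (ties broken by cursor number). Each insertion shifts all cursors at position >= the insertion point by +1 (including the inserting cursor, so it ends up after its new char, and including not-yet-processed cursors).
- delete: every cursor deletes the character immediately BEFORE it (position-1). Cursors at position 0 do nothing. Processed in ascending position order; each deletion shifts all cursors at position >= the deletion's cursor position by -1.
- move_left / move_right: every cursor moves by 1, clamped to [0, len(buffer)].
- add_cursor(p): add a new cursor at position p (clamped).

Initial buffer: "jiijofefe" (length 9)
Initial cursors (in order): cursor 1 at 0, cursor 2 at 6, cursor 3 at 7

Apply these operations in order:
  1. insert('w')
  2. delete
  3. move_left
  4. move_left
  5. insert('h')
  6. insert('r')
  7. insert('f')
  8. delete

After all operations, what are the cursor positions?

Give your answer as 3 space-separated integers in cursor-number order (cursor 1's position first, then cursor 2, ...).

After op 1 (insert('w')): buffer="wjiijofwewfe" (len 12), cursors c1@1 c2@8 c3@10, authorship 1......2.3..
After op 2 (delete): buffer="jiijofefe" (len 9), cursors c1@0 c2@6 c3@7, authorship .........
After op 3 (move_left): buffer="jiijofefe" (len 9), cursors c1@0 c2@5 c3@6, authorship .........
After op 4 (move_left): buffer="jiijofefe" (len 9), cursors c1@0 c2@4 c3@5, authorship .........
After op 5 (insert('h')): buffer="hjiijhohfefe" (len 12), cursors c1@1 c2@6 c3@8, authorship 1....2.3....
After op 6 (insert('r')): buffer="hrjiijhrohrfefe" (len 15), cursors c1@2 c2@8 c3@11, authorship 11....22.33....
After op 7 (insert('f')): buffer="hrfjiijhrfohrffefe" (len 18), cursors c1@3 c2@10 c3@14, authorship 111....222.333....
After op 8 (delete): buffer="hrjiijhrohrfefe" (len 15), cursors c1@2 c2@8 c3@11, authorship 11....22.33....

Answer: 2 8 11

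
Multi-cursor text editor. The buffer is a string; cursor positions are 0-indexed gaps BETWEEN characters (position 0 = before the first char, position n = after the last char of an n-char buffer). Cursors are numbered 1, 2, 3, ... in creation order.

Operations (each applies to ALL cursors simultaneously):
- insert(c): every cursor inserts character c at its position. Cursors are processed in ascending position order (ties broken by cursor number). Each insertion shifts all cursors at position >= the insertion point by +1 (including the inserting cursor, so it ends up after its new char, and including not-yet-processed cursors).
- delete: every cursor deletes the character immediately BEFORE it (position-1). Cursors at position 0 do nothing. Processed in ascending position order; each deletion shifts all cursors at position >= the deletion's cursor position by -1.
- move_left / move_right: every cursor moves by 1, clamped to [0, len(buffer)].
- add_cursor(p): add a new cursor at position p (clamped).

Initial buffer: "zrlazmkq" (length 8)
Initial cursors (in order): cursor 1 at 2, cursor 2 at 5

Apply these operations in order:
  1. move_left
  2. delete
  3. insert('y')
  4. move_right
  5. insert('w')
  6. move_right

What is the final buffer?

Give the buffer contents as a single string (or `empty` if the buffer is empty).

After op 1 (move_left): buffer="zrlazmkq" (len 8), cursors c1@1 c2@4, authorship ........
After op 2 (delete): buffer="rlzmkq" (len 6), cursors c1@0 c2@2, authorship ......
After op 3 (insert('y')): buffer="yrlyzmkq" (len 8), cursors c1@1 c2@4, authorship 1..2....
After op 4 (move_right): buffer="yrlyzmkq" (len 8), cursors c1@2 c2@5, authorship 1..2....
After op 5 (insert('w')): buffer="yrwlyzwmkq" (len 10), cursors c1@3 c2@7, authorship 1.1.2.2...
After op 6 (move_right): buffer="yrwlyzwmkq" (len 10), cursors c1@4 c2@8, authorship 1.1.2.2...

Answer: yrwlyzwmkq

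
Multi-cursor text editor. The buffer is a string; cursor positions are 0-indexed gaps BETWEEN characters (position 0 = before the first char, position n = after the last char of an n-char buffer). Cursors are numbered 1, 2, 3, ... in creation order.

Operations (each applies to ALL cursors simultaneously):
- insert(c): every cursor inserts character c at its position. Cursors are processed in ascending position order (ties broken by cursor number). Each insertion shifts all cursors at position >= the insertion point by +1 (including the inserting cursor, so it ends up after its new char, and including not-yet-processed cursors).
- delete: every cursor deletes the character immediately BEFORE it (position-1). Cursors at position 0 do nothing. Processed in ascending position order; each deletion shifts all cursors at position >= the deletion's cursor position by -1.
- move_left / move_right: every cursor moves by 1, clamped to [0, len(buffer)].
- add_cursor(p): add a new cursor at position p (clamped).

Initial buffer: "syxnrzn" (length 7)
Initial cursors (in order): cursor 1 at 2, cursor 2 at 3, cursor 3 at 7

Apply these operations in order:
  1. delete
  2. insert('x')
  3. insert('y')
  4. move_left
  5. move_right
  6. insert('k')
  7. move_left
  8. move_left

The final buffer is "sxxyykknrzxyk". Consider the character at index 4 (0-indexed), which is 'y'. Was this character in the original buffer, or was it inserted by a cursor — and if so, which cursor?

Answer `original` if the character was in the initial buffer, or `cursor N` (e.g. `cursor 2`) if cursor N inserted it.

Answer: cursor 2

Derivation:
After op 1 (delete): buffer="snrz" (len 4), cursors c1@1 c2@1 c3@4, authorship ....
After op 2 (insert('x')): buffer="sxxnrzx" (len 7), cursors c1@3 c2@3 c3@7, authorship .12...3
After op 3 (insert('y')): buffer="sxxyynrzxy" (len 10), cursors c1@5 c2@5 c3@10, authorship .1212...33
After op 4 (move_left): buffer="sxxyynrzxy" (len 10), cursors c1@4 c2@4 c3@9, authorship .1212...33
After op 5 (move_right): buffer="sxxyynrzxy" (len 10), cursors c1@5 c2@5 c3@10, authorship .1212...33
After op 6 (insert('k')): buffer="sxxyykknrzxyk" (len 13), cursors c1@7 c2@7 c3@13, authorship .121212...333
After op 7 (move_left): buffer="sxxyykknrzxyk" (len 13), cursors c1@6 c2@6 c3@12, authorship .121212...333
After op 8 (move_left): buffer="sxxyykknrzxyk" (len 13), cursors c1@5 c2@5 c3@11, authorship .121212...333
Authorship (.=original, N=cursor N): . 1 2 1 2 1 2 . . . 3 3 3
Index 4: author = 2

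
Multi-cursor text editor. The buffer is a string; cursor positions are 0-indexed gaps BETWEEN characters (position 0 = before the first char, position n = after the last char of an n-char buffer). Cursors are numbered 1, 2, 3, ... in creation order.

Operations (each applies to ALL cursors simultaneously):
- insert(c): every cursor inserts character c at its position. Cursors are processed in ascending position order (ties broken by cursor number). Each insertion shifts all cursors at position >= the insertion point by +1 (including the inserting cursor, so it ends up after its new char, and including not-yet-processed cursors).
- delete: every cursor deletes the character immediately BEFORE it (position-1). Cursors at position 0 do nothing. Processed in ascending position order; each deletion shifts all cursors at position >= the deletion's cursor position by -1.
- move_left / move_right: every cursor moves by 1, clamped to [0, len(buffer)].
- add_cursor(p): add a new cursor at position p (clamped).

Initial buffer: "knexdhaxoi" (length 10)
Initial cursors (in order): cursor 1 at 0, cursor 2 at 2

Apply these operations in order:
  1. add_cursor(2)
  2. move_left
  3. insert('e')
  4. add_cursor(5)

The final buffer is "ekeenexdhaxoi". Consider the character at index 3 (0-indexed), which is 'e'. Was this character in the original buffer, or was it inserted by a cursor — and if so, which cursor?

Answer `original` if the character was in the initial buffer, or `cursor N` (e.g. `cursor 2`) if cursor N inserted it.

Answer: cursor 3

Derivation:
After op 1 (add_cursor(2)): buffer="knexdhaxoi" (len 10), cursors c1@0 c2@2 c3@2, authorship ..........
After op 2 (move_left): buffer="knexdhaxoi" (len 10), cursors c1@0 c2@1 c3@1, authorship ..........
After op 3 (insert('e')): buffer="ekeenexdhaxoi" (len 13), cursors c1@1 c2@4 c3@4, authorship 1.23.........
After op 4 (add_cursor(5)): buffer="ekeenexdhaxoi" (len 13), cursors c1@1 c2@4 c3@4 c4@5, authorship 1.23.........
Authorship (.=original, N=cursor N): 1 . 2 3 . . . . . . . . .
Index 3: author = 3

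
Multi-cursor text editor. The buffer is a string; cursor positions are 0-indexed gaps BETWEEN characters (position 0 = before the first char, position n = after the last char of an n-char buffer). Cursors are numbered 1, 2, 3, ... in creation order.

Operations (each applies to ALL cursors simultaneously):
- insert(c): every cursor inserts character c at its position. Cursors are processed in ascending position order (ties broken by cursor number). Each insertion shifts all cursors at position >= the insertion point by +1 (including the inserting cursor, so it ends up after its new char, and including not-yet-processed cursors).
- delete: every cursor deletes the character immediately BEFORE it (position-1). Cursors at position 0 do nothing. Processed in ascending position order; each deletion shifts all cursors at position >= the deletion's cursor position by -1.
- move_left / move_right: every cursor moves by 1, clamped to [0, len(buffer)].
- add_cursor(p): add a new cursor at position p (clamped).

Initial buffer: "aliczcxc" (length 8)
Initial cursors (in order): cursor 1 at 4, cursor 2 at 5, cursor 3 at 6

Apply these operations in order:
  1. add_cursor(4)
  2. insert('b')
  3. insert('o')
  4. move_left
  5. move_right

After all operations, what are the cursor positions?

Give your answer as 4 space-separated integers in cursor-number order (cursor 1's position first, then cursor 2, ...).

Answer: 8 11 14 8

Derivation:
After op 1 (add_cursor(4)): buffer="aliczcxc" (len 8), cursors c1@4 c4@4 c2@5 c3@6, authorship ........
After op 2 (insert('b')): buffer="alicbbzbcbxc" (len 12), cursors c1@6 c4@6 c2@8 c3@10, authorship ....14.2.3..
After op 3 (insert('o')): buffer="alicbboozbocboxc" (len 16), cursors c1@8 c4@8 c2@11 c3@14, authorship ....1414.22.33..
After op 4 (move_left): buffer="alicbboozbocboxc" (len 16), cursors c1@7 c4@7 c2@10 c3@13, authorship ....1414.22.33..
After op 5 (move_right): buffer="alicbboozbocboxc" (len 16), cursors c1@8 c4@8 c2@11 c3@14, authorship ....1414.22.33..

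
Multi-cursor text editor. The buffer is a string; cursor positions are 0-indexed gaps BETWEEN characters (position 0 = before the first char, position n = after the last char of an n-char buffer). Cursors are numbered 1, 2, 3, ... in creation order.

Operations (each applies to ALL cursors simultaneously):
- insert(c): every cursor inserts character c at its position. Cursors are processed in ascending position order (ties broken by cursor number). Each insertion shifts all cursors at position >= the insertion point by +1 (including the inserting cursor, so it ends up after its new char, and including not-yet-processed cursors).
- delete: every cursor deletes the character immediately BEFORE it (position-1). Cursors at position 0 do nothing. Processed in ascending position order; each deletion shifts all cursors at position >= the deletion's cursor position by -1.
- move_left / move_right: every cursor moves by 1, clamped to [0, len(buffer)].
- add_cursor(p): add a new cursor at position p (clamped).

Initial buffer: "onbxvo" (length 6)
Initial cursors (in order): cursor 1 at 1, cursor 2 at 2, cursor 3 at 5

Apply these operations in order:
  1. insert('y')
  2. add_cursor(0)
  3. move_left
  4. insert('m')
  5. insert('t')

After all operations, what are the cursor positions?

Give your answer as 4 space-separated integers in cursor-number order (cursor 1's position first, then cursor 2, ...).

Answer: 5 9 15 2

Derivation:
After op 1 (insert('y')): buffer="oynybxvyo" (len 9), cursors c1@2 c2@4 c3@8, authorship .1.2...3.
After op 2 (add_cursor(0)): buffer="oynybxvyo" (len 9), cursors c4@0 c1@2 c2@4 c3@8, authorship .1.2...3.
After op 3 (move_left): buffer="oynybxvyo" (len 9), cursors c4@0 c1@1 c2@3 c3@7, authorship .1.2...3.
After op 4 (insert('m')): buffer="momynmybxvmyo" (len 13), cursors c4@1 c1@3 c2@6 c3@11, authorship 4.11.22...33.
After op 5 (insert('t')): buffer="mtomtynmtybxvmtyo" (len 17), cursors c4@2 c1@5 c2@9 c3@15, authorship 44.111.222...333.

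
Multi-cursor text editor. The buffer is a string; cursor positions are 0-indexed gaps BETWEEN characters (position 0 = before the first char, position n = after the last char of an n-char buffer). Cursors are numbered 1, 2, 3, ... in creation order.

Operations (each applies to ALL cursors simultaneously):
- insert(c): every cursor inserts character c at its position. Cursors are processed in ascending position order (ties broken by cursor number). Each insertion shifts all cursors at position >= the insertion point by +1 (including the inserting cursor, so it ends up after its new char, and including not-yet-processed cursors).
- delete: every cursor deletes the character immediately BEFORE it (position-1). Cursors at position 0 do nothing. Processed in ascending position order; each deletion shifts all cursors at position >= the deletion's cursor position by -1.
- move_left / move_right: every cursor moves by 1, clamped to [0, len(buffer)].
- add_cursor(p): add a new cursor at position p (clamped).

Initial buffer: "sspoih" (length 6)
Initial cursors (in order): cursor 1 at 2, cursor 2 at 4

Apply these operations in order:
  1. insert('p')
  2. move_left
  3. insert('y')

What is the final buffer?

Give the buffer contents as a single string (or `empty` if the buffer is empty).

After op 1 (insert('p')): buffer="ssppopih" (len 8), cursors c1@3 c2@6, authorship ..1..2..
After op 2 (move_left): buffer="ssppopih" (len 8), cursors c1@2 c2@5, authorship ..1..2..
After op 3 (insert('y')): buffer="ssyppoypih" (len 10), cursors c1@3 c2@7, authorship ..11..22..

Answer: ssyppoypih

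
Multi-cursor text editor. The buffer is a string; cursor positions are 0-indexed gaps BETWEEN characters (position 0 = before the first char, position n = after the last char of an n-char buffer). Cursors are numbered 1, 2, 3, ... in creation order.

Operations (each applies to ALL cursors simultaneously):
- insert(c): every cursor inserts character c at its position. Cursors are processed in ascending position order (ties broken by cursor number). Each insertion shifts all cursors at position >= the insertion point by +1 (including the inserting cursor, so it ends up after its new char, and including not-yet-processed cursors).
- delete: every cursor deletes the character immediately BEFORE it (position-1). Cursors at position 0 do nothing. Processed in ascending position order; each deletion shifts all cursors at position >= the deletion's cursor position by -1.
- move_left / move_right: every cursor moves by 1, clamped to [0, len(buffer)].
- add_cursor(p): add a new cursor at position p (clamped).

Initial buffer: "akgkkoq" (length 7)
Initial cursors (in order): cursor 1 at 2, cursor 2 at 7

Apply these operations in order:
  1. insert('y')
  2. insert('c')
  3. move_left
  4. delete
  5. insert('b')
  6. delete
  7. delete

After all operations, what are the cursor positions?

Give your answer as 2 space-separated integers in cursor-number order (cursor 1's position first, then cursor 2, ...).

After op 1 (insert('y')): buffer="akygkkoqy" (len 9), cursors c1@3 c2@9, authorship ..1.....2
After op 2 (insert('c')): buffer="akycgkkoqyc" (len 11), cursors c1@4 c2@11, authorship ..11.....22
After op 3 (move_left): buffer="akycgkkoqyc" (len 11), cursors c1@3 c2@10, authorship ..11.....22
After op 4 (delete): buffer="akcgkkoqc" (len 9), cursors c1@2 c2@8, authorship ..1.....2
After op 5 (insert('b')): buffer="akbcgkkoqbc" (len 11), cursors c1@3 c2@10, authorship ..11.....22
After op 6 (delete): buffer="akcgkkoqc" (len 9), cursors c1@2 c2@8, authorship ..1.....2
After op 7 (delete): buffer="acgkkoc" (len 7), cursors c1@1 c2@6, authorship .1....2

Answer: 1 6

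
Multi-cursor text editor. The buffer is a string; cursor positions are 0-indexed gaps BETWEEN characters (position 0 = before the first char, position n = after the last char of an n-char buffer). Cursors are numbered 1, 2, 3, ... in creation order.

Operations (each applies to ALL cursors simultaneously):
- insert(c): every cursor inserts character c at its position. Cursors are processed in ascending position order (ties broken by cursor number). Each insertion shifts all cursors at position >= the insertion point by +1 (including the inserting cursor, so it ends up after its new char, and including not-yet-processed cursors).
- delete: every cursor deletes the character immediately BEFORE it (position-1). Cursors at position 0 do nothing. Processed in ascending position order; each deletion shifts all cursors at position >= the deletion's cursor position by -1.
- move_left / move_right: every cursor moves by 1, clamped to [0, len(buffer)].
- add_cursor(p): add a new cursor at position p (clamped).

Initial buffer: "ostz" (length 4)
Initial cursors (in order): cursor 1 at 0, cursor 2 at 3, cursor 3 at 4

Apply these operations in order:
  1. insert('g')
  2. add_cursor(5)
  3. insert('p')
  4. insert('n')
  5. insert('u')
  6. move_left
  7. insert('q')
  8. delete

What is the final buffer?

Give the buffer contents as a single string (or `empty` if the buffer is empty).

After op 1 (insert('g')): buffer="gostgzg" (len 7), cursors c1@1 c2@5 c3@7, authorship 1...2.3
After op 2 (add_cursor(5)): buffer="gostgzg" (len 7), cursors c1@1 c2@5 c4@5 c3@7, authorship 1...2.3
After op 3 (insert('p')): buffer="gpostgppzgp" (len 11), cursors c1@2 c2@8 c4@8 c3@11, authorship 11...224.33
After op 4 (insert('n')): buffer="gpnostgppnnzgpn" (len 15), cursors c1@3 c2@11 c4@11 c3@15, authorship 111...22424.333
After op 5 (insert('u')): buffer="gpnuostgppnnuuzgpnu" (len 19), cursors c1@4 c2@14 c4@14 c3@19, authorship 1111...2242424.3333
After op 6 (move_left): buffer="gpnuostgppnnuuzgpnu" (len 19), cursors c1@3 c2@13 c4@13 c3@18, authorship 1111...2242424.3333
After op 7 (insert('q')): buffer="gpnquostgppnnuqquzgpnqu" (len 23), cursors c1@4 c2@16 c4@16 c3@22, authorship 11111...224242244.33333
After op 8 (delete): buffer="gpnuostgppnnuuzgpnu" (len 19), cursors c1@3 c2@13 c4@13 c3@18, authorship 1111...2242424.3333

Answer: gpnuostgppnnuuzgpnu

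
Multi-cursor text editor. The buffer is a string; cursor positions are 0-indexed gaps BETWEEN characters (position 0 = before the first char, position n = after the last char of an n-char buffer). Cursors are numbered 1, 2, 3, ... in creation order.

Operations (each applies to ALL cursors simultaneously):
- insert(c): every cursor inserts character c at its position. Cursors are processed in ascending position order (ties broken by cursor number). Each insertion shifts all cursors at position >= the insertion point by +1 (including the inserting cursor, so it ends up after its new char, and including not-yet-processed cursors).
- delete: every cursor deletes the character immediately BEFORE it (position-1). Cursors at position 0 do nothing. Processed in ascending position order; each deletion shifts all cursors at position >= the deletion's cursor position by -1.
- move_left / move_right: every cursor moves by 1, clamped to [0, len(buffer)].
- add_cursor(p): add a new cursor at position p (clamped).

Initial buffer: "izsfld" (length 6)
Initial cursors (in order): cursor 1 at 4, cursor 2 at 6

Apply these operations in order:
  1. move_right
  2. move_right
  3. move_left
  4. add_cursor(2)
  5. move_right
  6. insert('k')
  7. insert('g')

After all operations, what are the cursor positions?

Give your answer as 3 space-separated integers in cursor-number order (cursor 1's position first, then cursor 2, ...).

Answer: 12 12 5

Derivation:
After op 1 (move_right): buffer="izsfld" (len 6), cursors c1@5 c2@6, authorship ......
After op 2 (move_right): buffer="izsfld" (len 6), cursors c1@6 c2@6, authorship ......
After op 3 (move_left): buffer="izsfld" (len 6), cursors c1@5 c2@5, authorship ......
After op 4 (add_cursor(2)): buffer="izsfld" (len 6), cursors c3@2 c1@5 c2@5, authorship ......
After op 5 (move_right): buffer="izsfld" (len 6), cursors c3@3 c1@6 c2@6, authorship ......
After op 6 (insert('k')): buffer="izskfldkk" (len 9), cursors c3@4 c1@9 c2@9, authorship ...3...12
After op 7 (insert('g')): buffer="izskgfldkkgg" (len 12), cursors c3@5 c1@12 c2@12, authorship ...33...1212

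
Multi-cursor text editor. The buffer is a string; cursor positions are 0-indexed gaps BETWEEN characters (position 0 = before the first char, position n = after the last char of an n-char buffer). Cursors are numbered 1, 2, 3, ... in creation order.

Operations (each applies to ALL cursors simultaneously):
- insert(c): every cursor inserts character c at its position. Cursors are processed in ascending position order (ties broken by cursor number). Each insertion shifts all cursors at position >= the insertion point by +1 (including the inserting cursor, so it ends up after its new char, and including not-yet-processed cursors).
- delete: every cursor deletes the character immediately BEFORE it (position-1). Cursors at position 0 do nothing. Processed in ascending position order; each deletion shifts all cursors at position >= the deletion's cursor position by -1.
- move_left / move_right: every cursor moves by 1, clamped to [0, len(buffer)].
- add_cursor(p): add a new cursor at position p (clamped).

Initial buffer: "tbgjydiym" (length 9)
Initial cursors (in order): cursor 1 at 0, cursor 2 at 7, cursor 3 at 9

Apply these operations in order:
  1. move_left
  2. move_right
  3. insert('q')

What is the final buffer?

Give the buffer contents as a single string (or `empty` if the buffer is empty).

Answer: tqbgjydiqymq

Derivation:
After op 1 (move_left): buffer="tbgjydiym" (len 9), cursors c1@0 c2@6 c3@8, authorship .........
After op 2 (move_right): buffer="tbgjydiym" (len 9), cursors c1@1 c2@7 c3@9, authorship .........
After op 3 (insert('q')): buffer="tqbgjydiqymq" (len 12), cursors c1@2 c2@9 c3@12, authorship .1......2..3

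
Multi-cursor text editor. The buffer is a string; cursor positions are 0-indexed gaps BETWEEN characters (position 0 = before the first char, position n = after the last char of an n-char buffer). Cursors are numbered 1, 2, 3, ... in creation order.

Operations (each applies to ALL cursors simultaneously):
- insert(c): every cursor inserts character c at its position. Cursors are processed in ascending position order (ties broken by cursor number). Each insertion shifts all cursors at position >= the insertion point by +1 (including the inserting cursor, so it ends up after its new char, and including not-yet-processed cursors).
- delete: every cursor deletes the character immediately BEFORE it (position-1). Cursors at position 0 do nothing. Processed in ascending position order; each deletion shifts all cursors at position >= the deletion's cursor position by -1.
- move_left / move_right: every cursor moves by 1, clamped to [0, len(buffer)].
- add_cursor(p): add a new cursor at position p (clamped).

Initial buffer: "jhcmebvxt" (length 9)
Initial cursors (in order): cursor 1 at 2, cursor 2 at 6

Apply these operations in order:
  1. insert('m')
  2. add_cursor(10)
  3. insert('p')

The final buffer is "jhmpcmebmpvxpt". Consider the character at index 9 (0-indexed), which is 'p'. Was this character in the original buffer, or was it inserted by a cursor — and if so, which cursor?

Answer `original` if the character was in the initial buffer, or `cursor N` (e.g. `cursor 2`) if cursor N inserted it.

Answer: cursor 2

Derivation:
After op 1 (insert('m')): buffer="jhmcmebmvxt" (len 11), cursors c1@3 c2@8, authorship ..1....2...
After op 2 (add_cursor(10)): buffer="jhmcmebmvxt" (len 11), cursors c1@3 c2@8 c3@10, authorship ..1....2...
After op 3 (insert('p')): buffer="jhmpcmebmpvxpt" (len 14), cursors c1@4 c2@10 c3@13, authorship ..11....22..3.
Authorship (.=original, N=cursor N): . . 1 1 . . . . 2 2 . . 3 .
Index 9: author = 2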